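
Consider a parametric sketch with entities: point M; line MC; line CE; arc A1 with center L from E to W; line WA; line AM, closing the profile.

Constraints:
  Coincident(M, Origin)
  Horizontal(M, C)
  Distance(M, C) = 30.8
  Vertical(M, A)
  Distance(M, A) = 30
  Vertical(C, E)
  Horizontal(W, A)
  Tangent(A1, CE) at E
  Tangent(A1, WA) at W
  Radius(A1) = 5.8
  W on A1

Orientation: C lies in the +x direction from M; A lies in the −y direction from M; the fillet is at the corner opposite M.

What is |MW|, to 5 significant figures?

39.051

M is at the origin; M and C share the same y with |MC| = 30.8 and C on the +x side, so C = (30.800, 0.0000). MA is vertical with |MA| = 30.0 and A on the −y side, so A = (0.0000, -30.000). The virtual corner opposite M is at (30.800, -30.000). Tangency of A1 to CE means the radius LE is perpendicular to CE and the tangent condition forces LW to be normal to WA, with radius 5.8, so the center L sits 5.8 in from both sides at L = (25.000, -24.200). That places the tangent points at E = (30.800, -24.200) on CE and W = (25.000, -30.000) on WA. Then |MW| = |W − M| = 39.051.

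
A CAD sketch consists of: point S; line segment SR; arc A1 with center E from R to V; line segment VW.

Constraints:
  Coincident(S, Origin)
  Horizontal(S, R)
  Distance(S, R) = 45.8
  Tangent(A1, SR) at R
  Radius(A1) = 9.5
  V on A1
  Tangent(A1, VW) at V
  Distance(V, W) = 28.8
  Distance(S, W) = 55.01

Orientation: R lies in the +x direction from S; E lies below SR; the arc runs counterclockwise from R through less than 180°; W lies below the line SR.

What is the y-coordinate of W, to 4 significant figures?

-39.01

Checks: |EV| = 9.500 ✓; ∠(EV, VW) = 90.00° ✓; |VW| = 28.80 ✓; |SW| = 55.01 ✓.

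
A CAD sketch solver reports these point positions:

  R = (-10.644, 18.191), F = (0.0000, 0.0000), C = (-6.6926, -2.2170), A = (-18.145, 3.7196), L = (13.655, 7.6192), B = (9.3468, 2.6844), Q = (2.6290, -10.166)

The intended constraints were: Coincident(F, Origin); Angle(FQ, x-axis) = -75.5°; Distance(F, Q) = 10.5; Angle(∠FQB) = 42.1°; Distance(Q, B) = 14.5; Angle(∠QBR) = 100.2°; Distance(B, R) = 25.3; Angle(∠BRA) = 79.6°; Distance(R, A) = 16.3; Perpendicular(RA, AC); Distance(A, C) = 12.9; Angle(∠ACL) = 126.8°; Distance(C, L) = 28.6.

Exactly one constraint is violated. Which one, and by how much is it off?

Distance(C, L) = 28.6 — off by 6.00.

F = (0.00, 0.00) ✓; FQ at -75.50° ✓; |FQ| = 10.50 ✓; ∠FQB = 42.10° ✓; |QB| = 14.50 ✓; ∠QBR = 100.2° ✓; |BR| = 25.30 ✓; ∠BRA = 79.60° ✓; |RA| = 16.30 ✓; ∠(RA, AC) = 90.00° ✓; |AC| = 12.90 ✓; ∠ACL = 126.8° ✓; |CL| = 22.60 ✗.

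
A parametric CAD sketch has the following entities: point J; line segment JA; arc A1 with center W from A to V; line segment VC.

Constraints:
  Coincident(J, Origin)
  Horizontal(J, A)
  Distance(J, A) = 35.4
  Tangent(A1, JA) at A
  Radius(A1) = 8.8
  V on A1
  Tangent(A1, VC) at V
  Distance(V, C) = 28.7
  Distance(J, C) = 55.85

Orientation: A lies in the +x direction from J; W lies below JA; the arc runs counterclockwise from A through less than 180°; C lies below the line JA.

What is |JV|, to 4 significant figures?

30.38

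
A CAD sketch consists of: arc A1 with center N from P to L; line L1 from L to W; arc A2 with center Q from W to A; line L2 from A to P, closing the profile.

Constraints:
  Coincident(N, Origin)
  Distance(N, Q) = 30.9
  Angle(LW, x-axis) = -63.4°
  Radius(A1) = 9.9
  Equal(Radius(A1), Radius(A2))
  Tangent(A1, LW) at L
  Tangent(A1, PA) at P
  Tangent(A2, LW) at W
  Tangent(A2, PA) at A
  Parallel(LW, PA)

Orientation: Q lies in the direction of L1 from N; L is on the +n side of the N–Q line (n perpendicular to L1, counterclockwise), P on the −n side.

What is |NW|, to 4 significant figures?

32.45

The slot axis is L1's direction at -63.4°, so u = (cos -63.4°, sin -63.4°) = (0.4478, -0.8942) and n = (−sin -63.4°, cos -63.4°) = (0.8942, 0.4478). N is at the origin and Q lies 30.9 along u from N, so Q = 30.9·u = (13.84, -27.63). Tangency of A1 to both parallel lines with radius 9.9 puts L and P at N ± 9.9·n: L = (8.852, 4.433), P = (-8.852, -4.433). Equal radii place W and A the same way about Q: W = Q + 9.9·n = (22.69, -23.20), A = Q − 9.9·n = (4.984, -32.06). Then |NW| = |W − N| = 32.45.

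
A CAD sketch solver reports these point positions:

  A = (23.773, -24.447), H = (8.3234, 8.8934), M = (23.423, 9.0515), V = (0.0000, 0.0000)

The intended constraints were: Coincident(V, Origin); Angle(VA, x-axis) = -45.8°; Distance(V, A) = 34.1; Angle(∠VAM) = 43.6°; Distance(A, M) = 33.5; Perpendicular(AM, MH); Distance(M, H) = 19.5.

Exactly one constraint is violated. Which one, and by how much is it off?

Distance(M, H) = 19.5 — off by 4.40.

V = (0.00, 0.00) ✓; VA at -45.80° ✓; |VA| = 34.10 ✓; ∠VAM = 43.60° ✓; |AM| = 33.50 ✓; ∠(AM, MH) = 90.00° ✓; |MH| = 15.10 ✗.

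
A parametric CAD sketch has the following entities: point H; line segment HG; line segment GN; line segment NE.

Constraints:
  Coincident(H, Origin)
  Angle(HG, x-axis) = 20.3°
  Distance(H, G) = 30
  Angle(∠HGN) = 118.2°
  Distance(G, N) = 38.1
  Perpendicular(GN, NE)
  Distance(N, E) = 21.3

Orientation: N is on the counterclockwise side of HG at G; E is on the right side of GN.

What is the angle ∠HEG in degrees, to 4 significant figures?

13.19°

H is at the origin; HG runs at 20.3° with length 30.0, so G = 30.0·(cos 20.3°, sin 20.3°) = (28.14, 10.41). ∠HGN = 118.2°, so GN runs at 20.3° + (180° − 118.2°) = 82.10° from the x-axis; with |GN| = 38.1, N = G + 38.1·(cos 82.10°, sin 82.10°) = (33.37, 48.15). GN is perpendicular to NE; with |NE| = 21.3 on the right of GN, E = N + 21.3·(0.9905, -0.1374) = (54.47, 45.22). Then cos ∠HEG = EH·EG / (|EH||EG|), giving 13.19°.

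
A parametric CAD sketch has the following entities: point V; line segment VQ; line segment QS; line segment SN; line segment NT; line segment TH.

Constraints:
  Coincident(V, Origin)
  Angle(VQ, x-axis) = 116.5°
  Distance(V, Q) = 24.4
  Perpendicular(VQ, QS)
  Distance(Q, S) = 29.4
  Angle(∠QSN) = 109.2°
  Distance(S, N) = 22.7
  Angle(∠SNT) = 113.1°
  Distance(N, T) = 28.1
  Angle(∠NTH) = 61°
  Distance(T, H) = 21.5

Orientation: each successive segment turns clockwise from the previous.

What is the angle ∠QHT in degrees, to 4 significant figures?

163.5°

∠SNT = 113.1° gives NT at -111.2° from the x-axis; with |NT| = 28.1, T = (21.51, -7.098). ∠NTH = 61.0° gives TH at 129.8° from the x-axis; with |TH| = 21.5, H = (7.746, 9.420). Then cos ∠QHT = HQ·HT / (|HQ||HT|), giving 163.5°.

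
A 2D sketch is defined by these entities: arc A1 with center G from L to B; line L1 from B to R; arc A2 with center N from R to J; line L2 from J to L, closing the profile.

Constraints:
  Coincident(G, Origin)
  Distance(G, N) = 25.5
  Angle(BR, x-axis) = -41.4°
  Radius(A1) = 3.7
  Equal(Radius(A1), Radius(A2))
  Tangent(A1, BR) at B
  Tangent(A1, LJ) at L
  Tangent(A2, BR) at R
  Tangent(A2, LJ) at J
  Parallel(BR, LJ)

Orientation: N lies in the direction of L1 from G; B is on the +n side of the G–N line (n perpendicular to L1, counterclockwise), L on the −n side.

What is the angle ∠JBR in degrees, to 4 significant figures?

16.18°

Tangency of A1 to both parallel lines with radius 3.7 puts B and L at G ± 3.7·n: B = (2.447, 2.775), L = (-2.447, -2.775). Equal radii place R and J the same way about N: R = N + 3.7·n = (21.57, -14.09), J = N − 3.7·n = (16.68, -19.64). Then cos ∠JBR = BJ·BR / (|BJ||BR|), giving 16.18°.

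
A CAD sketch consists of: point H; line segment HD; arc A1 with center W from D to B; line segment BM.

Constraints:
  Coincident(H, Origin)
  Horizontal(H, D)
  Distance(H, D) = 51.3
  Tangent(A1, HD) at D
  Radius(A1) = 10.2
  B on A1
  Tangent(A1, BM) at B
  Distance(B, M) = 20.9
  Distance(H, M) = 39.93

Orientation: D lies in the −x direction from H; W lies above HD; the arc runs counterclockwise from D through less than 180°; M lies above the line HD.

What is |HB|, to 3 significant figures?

42.7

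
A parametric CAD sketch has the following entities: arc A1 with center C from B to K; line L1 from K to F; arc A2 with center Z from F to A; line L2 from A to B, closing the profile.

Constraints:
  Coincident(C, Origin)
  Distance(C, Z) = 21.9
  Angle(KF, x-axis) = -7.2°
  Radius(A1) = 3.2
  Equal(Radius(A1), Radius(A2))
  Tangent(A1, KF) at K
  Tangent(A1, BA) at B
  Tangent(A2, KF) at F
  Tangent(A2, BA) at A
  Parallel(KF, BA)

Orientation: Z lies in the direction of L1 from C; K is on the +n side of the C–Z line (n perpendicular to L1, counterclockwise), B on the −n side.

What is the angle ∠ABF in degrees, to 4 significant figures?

16.29°

Tangency of A1 to both parallel lines with radius 3.2 puts K and B at C ± 3.2·n: K = (0.4011, 3.175), B = (-0.4011, -3.175). Equal radii place F and A the same way about Z: F = Z + 3.2·n = (22.13, 0.4300), A = Z − 3.2·n = (21.33, -5.920). Then cos ∠ABF = BA·BF / (|BA||BF|), giving 16.29°.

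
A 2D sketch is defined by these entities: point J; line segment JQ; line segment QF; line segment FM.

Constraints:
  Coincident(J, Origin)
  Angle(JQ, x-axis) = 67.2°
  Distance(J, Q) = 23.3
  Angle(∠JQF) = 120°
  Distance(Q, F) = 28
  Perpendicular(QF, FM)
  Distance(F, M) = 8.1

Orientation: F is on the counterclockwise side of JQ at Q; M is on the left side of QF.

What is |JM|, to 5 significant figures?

41.449

∠JQF = 120.0°, so QF runs at 67.2° + (180° − 120.0°) = 127.20° from the x-axis; with |QF| = 28.0, F = Q + 28.0·(cos 127.20°, sin 127.20°) = (-7.8997, 43.782). QF is perpendicular to FM; with |FM| = 8.1 on the left of QF, M = F + 8.1·(-0.79653, -0.60460) = (-14.352, 38.885). Then |JM| = |M − J| = 41.449.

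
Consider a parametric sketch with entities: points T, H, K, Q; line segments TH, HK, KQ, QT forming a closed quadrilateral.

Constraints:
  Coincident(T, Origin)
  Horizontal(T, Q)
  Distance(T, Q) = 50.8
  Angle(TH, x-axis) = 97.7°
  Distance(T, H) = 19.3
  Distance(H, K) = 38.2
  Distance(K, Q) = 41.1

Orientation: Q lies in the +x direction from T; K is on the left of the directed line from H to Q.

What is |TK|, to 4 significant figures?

48.09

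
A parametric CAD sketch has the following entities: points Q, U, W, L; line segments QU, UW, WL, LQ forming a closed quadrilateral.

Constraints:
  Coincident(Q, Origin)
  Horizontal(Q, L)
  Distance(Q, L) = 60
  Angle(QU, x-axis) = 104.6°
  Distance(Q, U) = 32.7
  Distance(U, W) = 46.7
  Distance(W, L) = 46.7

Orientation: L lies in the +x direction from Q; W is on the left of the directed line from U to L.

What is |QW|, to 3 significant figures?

55.5

Q is at the origin; QL is horizontal with |QL| = 60.0 and L in +x, so L = (60.0, 0). QU runs at 104.6° with |QU| = 32.7, so U = (-8.24, 31.6). W is determined by |UW| = 46.7 and |WL| = 46.7 together: it lies at the intersection of circle(U, 46.7) and circle(L, 46.7). With |UL| = 75.2, the foot of the radical line on UL is 37.6 from U and the perpendicular offset is √(46.7² − 37.6²) = 27.7. Taking the left-of-UL solution: W = (37.5, 40.9).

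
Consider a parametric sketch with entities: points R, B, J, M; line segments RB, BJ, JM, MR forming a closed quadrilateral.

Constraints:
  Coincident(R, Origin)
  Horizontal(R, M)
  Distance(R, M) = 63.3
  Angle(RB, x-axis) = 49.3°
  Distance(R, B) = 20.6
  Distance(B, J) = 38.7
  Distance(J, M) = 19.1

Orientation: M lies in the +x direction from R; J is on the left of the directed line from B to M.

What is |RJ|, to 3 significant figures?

54.4

Checks: |BJ| = 38.70 ✓; |JM| = 19.10 ✓.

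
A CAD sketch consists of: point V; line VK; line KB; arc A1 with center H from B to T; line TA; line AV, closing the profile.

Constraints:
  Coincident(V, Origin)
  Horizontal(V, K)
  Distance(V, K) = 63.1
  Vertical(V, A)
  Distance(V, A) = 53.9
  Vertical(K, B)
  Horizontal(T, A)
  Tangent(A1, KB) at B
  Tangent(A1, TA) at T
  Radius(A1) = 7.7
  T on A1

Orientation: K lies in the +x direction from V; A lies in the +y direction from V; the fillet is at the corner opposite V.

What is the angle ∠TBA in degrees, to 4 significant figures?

38.04°

V is at the origin; V and K share the same y with |VK| = 63.1 and K on the +x side, so K = (63.10, 0.000). V and A share the same x with |VA| = 53.9 and A on the +y side, so A = (0.000, 53.90). The virtual corner opposite V is at (63.10, 53.90). Since A1 is tangent to KB there, HB ⟂ KB and A1 meets TA tangentially, so HT is at right angles to TA, with radius 7.7, so the center H sits 7.7 in from both sides at H = (55.40, 46.20). That places the tangent points at B = (63.10, 46.20) on KB and T = (55.40, 53.90) on TA. Then cos ∠TBA = BT·BA / (|BT||BA|), giving 38.04°.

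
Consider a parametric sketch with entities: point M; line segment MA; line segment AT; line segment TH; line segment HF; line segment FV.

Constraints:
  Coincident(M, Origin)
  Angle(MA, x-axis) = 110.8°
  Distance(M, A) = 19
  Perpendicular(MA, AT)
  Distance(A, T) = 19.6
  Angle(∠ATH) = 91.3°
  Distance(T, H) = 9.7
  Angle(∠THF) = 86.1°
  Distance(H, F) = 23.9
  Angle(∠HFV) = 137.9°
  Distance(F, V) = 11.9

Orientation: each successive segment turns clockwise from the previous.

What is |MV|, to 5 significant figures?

22.548

M is at the origin; MA runs at 110.8° with length 19.0, so A = (-6.7470, 17.762). MA ⟂ AT, so AT runs at 20.800°; with |AT| = 19.6, T = (11.576, 24.722). ∠ATH = 91.3° gives TH at -67.900° from the x-axis; with |TH| = 9.7, H = (15.225, 15.734). ∠THF = 86.1° gives HF at -161.80° from the x-axis; with |HF| = 23.9, F = (-7.4794, 8.2697). ∠HFV = 137.9° gives FV at 156.10° from the x-axis; with |FV| = 11.9, V = (-18.359, 13.091). Then |MV| = |V − M| = 22.548.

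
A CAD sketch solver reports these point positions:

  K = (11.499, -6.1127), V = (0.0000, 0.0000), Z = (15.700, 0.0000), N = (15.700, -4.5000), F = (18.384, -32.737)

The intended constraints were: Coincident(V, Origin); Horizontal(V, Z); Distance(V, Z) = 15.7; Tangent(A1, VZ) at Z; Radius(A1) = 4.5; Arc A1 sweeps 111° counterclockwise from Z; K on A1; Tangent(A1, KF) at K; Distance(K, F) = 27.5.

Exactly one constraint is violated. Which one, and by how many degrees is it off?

Tangent(A1, KF) at K — off by 6.50°.

V = (0.00, 0.00) ✓; V.y = 0.00, Z.y = 0.00 ✓; |VZ| = 15.70 ✓; ∠(NZ, ZV) = 90.00° ✓; |NZ| = 4.500 ✓; bearing(N→K) − bearing(N→Z) = 111.0° ✓; |NK| = 4.500 ✓; ∠(NK, KF) = 96.50° ✗; |KF| = 27.50 ✓.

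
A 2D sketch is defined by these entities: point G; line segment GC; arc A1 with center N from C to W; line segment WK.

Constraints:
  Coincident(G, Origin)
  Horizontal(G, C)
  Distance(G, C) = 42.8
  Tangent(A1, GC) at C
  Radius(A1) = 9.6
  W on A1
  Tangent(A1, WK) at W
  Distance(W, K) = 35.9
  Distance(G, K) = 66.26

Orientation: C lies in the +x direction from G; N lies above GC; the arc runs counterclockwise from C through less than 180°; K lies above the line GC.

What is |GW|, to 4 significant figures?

53.44

Checks: |NW| = 9.600 ✓; ∠(NW, WK) = 90.00° ✓; |WK| = 35.90 ✓; |GK| = 66.26 ✓.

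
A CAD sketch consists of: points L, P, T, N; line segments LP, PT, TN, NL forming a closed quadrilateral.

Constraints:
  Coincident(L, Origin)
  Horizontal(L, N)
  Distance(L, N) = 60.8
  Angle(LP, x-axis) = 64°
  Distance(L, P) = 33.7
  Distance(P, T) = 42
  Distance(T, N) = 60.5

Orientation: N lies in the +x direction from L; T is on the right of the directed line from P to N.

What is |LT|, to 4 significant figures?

9.457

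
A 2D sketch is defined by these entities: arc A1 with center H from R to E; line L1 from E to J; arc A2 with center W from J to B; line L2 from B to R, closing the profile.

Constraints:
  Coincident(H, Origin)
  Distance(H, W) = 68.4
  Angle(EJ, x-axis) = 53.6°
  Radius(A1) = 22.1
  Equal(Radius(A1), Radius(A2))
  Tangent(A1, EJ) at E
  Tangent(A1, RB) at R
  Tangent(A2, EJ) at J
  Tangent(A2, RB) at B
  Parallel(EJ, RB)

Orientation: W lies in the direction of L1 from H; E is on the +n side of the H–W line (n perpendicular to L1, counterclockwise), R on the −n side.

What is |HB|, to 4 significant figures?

71.88

Tangency of A1 to both parallel lines with radius 22.1 puts E and R at H ± 22.1·n: E = (-17.79, 13.11), R = (17.79, -13.11). Equal radii place J and B the same way about W: J = W + 22.1·n = (22.80, 68.17), B = W − 22.1·n = (58.38, 41.94). Then |HB| = |B − H| = 71.88.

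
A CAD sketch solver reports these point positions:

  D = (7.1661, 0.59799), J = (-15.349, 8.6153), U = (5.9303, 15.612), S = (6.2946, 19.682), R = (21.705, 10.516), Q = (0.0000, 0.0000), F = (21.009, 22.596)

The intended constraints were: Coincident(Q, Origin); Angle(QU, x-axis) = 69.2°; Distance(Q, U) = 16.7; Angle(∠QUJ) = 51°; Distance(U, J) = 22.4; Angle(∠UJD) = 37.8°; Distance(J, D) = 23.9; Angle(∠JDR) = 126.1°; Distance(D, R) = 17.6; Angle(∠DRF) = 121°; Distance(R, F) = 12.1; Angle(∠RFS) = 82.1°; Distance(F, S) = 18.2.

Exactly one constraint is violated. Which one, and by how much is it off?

Distance(F, S) = 18.2 — off by 3.20.

Q = (0.00, 0.00) ✓; QU at 69.20° ✓; |QU| = 16.70 ✓; ∠QUJ = 51.00° ✓; |UJ| = 22.40 ✓; ∠UJD = 37.80° ✓; |JD| = 23.90 ✓; ∠JDR = 126.1° ✓; |DR| = 17.60 ✓; ∠DRF = 121.0° ✓; |RF| = 12.10 ✓; ∠RFS = 82.10° ✓; |FS| = 15.00 ✗.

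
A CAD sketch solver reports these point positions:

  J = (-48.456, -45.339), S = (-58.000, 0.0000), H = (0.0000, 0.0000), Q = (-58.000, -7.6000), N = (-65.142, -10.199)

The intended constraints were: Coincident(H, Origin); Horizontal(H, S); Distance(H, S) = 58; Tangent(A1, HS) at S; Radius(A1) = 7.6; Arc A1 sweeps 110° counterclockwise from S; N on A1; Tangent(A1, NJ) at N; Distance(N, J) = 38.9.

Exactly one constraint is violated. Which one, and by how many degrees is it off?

Tangent(A1, NJ) at N — off by 5.40°.

H = (0.00, 0.00) ✓; H.y = 0.00, S.y = 0.00 ✓; |HS| = 58.00 ✓; ∠(QS, SH) = 90.00° ✓; |QS| = 7.600 ✓; bearing(Q→N) − bearing(Q→S) = 110.0° ✓; |QN| = 7.600 ✓; ∠(QN, NJ) = 84.60° ✗; |NJ| = 38.90 ✓.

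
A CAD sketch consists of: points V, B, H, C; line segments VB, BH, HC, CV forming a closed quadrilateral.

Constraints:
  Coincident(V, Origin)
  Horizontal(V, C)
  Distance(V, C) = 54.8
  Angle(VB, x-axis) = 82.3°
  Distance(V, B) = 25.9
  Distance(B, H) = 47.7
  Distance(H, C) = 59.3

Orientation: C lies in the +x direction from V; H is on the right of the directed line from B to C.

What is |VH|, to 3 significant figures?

21.9

Checks: V.y = 0.00, C.y = 0.00 ✓; |BH| = 47.70 ✓; |HC| = 59.30 ✓.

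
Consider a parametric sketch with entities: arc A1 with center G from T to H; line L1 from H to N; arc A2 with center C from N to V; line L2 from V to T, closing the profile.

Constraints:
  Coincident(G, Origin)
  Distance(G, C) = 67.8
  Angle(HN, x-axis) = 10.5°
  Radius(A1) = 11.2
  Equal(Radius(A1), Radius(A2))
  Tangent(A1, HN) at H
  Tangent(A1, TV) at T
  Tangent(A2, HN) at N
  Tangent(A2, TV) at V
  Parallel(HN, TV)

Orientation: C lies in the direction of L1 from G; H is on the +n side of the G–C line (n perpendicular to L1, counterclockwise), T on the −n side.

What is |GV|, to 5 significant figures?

68.719

The slot axis is L1's direction at 10.5°, so u = (cos 10.5°, sin 10.5°) = (0.98325, 0.18224) and n = (−sin 10.5°, cos 10.5°) = (-0.18224, 0.98325). G is at the origin and C lies 67.8 along u from G, so C = 67.8·u = (66.665, 12.356). Tangency of A1 to both parallel lines with radius 11.2 puts H and T at G ± 11.2·n: H = (-2.0410, 11.012), T = (2.0410, -11.012). Equal radii place N and V the same way about C: N = C + 11.2·n = (64.624, 23.368), V = C − 11.2·n = (68.706, 1.3431). Then |GV| = |V − G| = 68.719.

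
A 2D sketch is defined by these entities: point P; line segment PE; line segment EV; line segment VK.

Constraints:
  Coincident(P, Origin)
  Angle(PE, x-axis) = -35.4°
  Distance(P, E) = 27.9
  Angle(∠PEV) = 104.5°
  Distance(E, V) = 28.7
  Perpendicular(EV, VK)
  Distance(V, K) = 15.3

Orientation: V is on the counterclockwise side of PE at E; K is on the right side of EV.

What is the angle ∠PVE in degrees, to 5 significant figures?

37.123°

P is at the origin; PE runs at -35.4° with length 27.9, so E = 27.9·(cos -35.4°, sin -35.4°) = (22.742, -16.162). ∠PEV = 104.5°, so EV runs at -35.4° + (180° − 104.5°) = 40.100° from the x-axis; with |EV| = 28.7, V = E + 28.7·(cos 40.100°, sin 40.100°) = (44.695, 2.3244). Then cos ∠PVE = VP·VE / (|VP||VE|), giving 37.123°.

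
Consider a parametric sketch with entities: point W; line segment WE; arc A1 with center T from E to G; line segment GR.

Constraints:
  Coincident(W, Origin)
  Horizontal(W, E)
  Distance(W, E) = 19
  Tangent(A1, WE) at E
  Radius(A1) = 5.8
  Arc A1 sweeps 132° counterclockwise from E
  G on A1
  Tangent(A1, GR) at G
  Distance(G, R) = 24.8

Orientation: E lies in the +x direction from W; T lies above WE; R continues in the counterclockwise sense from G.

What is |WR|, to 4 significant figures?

28.90

W is at the origin; W and E share the same y with |WE| = 19.0 and E on the +x side, so E = (19.00, 0.000). Tangency of A1 to WE means the radius TE is perpendicular to WE, so T = E + (0, 5.8) = (19.00, 5.800). On A1, E sits at bearing -90° from T; a 132° counterclockwise sweep puts G at bearing 42°, so G = T + 5.8·(cos 42°, sin 42°) = (23.31, 9.681). A1 meets GR tangentially, so TG is at right angles to GR, so GR runs along (−sin 42°, cos 42°); with |GR| = 24.8, R = (6.716, 28.11). Then |WR| = |R − W| = 28.90.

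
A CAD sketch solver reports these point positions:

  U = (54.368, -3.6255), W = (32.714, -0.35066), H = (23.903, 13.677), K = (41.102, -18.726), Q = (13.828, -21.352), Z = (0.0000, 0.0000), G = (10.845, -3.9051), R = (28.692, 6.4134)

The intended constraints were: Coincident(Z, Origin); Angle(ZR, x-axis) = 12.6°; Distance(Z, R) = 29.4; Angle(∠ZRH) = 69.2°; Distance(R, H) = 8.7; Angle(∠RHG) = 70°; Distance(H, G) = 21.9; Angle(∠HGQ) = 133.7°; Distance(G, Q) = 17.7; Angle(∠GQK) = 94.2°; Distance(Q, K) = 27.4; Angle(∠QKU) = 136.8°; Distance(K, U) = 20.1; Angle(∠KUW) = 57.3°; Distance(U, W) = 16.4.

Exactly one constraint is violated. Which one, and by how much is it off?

Distance(U, W) = 16.4 — off by 5.50.

Z = (0.00, 0.00) ✓; ZR at 12.60° ✓; |ZR| = 29.40 ✓; ∠ZRH = 69.20° ✓; |RH| = 8.700 ✓; ∠RHG = 70.00° ✓; |HG| = 21.90 ✓; ∠HGQ = 133.7° ✓; |GQ| = 17.70 ✓; ∠GQK = 94.20° ✓; |QK| = 27.40 ✓; ∠QKU = 136.8° ✓; |KU| = 20.10 ✓; ∠KUW = 57.30° ✓; |UW| = 21.90 ✗.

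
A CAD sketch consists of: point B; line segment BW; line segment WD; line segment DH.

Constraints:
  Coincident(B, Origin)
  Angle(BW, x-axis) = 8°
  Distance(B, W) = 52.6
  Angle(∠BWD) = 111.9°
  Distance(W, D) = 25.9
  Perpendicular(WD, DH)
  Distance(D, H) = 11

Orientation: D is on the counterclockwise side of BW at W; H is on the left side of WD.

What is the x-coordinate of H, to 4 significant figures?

47.63

B is at the origin; BW runs at 8.0° with length 52.6, so W = 52.6·(cos 8.0°, sin 8.0°) = (52.09, 7.321). ∠BWD = 111.9°, so WD runs at 8.0° + (180° − 111.9°) = 76.10° from the x-axis; with |WD| = 25.9, D = W + 25.9·(cos 76.10°, sin 76.10°) = (58.31, 32.46). The perpendicularity gives DH at right angles to WD; with |DH| = 11.0 on the left of WD, H = D + 11.0·(-0.9707, 0.2402) = (47.63, 35.10). So H.x = 47.63.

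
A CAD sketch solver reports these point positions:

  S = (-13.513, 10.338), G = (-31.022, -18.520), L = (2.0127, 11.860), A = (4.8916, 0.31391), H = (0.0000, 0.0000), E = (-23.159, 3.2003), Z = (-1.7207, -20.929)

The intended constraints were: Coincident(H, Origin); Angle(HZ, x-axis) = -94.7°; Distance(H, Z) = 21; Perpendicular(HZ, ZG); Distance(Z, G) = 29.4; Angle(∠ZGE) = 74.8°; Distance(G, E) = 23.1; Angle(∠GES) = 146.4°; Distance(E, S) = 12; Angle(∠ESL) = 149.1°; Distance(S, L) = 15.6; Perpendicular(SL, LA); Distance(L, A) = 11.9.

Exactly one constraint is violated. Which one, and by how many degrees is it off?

Perpendicular(SL, LA) — off by 8.40°.

H = (0.00, 0.00) ✓; HZ at -94.70° ✓; |HZ| = 21.00 ✓; ∠(HZ, ZG) = 90.00° ✓; |ZG| = 29.40 ✓; ∠ZGE = 74.80° ✓; |GE| = 23.10 ✓; ∠GES = 146.4° ✓; |ES| = 12.00 ✓; ∠ESL = 149.1° ✓; |SL| = 15.60 ✓; ∠(SL, LA) = 81.60° ✗; |LA| = 11.90 ✓.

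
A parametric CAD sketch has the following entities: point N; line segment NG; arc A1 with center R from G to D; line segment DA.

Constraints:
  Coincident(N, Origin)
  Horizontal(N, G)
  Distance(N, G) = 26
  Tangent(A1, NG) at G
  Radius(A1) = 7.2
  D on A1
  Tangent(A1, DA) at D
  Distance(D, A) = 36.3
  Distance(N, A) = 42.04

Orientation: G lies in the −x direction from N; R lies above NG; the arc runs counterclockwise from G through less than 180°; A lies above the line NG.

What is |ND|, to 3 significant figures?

19.8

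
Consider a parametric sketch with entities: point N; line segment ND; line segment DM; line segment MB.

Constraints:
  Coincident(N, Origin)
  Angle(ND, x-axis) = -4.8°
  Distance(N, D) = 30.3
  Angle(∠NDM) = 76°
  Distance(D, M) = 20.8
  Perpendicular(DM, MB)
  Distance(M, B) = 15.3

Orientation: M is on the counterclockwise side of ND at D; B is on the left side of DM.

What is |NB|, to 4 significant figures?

19.50

N is at the origin; ND runs at -4.8° with length 30.3, so D = 30.3·(cos -4.8°, sin -4.8°) = (30.19, -2.535). ∠NDM = 76.0°, so DM runs at -4.8° + (180° − 76.0°) = 99.20° from the x-axis; with |DM| = 20.8, M = D + 20.8·(cos 99.20°, sin 99.20°) = (26.87, 18.00). DM is perpendicular to MB; with |MB| = 15.3 on the left of DM, B = M + 15.3·(-0.9871, -0.1599) = (11.77, 15.55). Then |NB| = |B − N| = 19.50.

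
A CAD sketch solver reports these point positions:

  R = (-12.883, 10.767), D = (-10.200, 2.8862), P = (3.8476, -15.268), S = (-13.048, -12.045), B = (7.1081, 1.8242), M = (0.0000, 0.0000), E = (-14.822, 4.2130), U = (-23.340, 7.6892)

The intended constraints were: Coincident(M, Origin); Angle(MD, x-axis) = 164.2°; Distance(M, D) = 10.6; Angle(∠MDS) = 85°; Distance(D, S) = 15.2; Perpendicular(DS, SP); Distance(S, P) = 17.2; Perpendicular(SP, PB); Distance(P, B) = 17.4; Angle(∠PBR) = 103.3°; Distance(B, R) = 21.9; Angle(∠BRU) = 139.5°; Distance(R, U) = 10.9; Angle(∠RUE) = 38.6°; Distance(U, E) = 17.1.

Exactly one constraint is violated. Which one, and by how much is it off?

Distance(U, E) = 17.1 — off by 7.90.

M = (0.00, 0.00) ✓; MD at 164.2° ✓; |MD| = 10.60 ✓; ∠MDS = 85.00° ✓; |DS| = 15.20 ✓; ∠(DS, SP) = 90.00° ✓; |SP| = 17.20 ✓; ∠(SP, PB) = 90.00° ✓; |PB| = 17.40 ✓; ∠PBR = 103.3° ✓; |BR| = 21.90 ✓; ∠BRU = 139.5° ✓; |RU| = 10.90 ✓; ∠RUE = 38.60° ✓; |UE| = 9.200 ✗.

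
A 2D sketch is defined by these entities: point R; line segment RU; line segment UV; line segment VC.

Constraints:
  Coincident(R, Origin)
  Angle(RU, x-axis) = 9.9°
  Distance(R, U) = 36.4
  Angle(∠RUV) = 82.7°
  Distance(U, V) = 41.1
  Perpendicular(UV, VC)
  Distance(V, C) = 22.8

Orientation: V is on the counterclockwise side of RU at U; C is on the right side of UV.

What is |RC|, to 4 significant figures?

69.28

R is at the origin; RU runs at 9.9° with length 36.4, so U = 36.4·(cos 9.9°, sin 9.9°) = (35.86, 6.258). ∠RUV = 82.7°, so UV runs at 9.9° + (180° − 82.7°) = 107.2° from the x-axis; with |UV| = 41.1, V = U + 41.1·(cos 107.2°, sin 107.2°) = (23.70, 45.52). UV is perpendicular to VC; with |VC| = 22.8 on the right of UV, C = V + 22.8·(0.9553, 0.2957) = (45.48, 52.26). Then |RC| = |C − R| = 69.28.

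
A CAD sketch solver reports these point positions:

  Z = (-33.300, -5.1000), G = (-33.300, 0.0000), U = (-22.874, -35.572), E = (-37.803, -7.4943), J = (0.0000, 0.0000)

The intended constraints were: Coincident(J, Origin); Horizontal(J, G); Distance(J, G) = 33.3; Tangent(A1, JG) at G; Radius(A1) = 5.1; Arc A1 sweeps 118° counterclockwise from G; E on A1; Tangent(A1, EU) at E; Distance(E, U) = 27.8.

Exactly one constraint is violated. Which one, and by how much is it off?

Distance(E, U) = 27.8 — off by 4.00.

J = (0.00, 0.00) ✓; J.y = 0.00, G.y = 0.00 ✓; |JG| = 33.30 ✓; ∠(ZG, GJ) = 90.00° ✓; |ZG| = 5.100 ✓; bearing(Z→E) − bearing(Z→G) = 118.0° ✓; |ZE| = 5.100 ✓; ∠(ZE, EU) = 90.00° ✓; |EU| = 31.80 ✗.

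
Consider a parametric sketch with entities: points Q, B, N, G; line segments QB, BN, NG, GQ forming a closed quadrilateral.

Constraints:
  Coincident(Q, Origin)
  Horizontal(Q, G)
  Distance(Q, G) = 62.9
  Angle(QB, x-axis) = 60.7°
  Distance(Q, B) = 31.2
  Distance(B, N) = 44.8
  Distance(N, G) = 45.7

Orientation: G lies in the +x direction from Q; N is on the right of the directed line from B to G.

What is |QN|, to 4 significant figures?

26.88

Q is at the origin; QG is horizontal with |QG| = 62.9 and G in +x, so G = (62.9, 0). QB runs at 60.7° with |QB| = 31.2, so B = (15.27, 27.21). N is determined by |BN| = 44.8 and |NG| = 45.7 together: it lies at the intersection of circle(B, 44.8) and circle(G, 45.7). With |BG| = 54.85, the foot of the radical line on BG is 26.68 from B and the perpendicular offset is √(44.8² − 26.68²) = 35.99. Taking the right-of-BG solution: N = (20.59, -17.27).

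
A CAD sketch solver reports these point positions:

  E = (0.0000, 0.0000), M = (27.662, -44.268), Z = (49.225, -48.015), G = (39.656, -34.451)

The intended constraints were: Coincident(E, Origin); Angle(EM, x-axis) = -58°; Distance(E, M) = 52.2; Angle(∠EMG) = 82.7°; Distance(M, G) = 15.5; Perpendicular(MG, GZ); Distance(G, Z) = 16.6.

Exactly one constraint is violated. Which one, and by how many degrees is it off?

Perpendicular(MG, GZ) — off by 4.10°.

E = (0.00, 0.00) ✓; EM at -58.00° ✓; |EM| = 52.20 ✓; ∠EMG = 82.70° ✓; |MG| = 15.50 ✓; ∠(MG, GZ) = 94.10° ✗; |GZ| = 16.60 ✓.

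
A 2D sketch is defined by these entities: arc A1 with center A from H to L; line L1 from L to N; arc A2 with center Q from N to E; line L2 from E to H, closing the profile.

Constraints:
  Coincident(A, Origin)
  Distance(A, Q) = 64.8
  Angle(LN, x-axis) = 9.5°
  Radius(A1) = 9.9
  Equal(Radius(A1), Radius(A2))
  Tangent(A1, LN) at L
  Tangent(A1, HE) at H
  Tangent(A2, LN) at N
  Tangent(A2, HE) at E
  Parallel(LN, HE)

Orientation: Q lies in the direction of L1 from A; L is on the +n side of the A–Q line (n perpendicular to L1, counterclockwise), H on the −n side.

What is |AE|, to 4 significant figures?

65.55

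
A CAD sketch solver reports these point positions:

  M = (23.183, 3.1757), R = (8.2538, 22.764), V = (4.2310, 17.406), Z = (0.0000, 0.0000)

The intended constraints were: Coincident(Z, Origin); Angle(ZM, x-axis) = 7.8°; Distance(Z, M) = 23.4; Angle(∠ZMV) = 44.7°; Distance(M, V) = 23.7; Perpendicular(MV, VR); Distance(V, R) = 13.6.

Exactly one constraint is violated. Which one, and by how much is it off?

Distance(V, R) = 13.6 — off by 6.90.

Z = (0.00, 0.00) ✓; ZM at 7.800° ✓; |ZM| = 23.40 ✓; ∠ZMV = 44.70° ✓; |MV| = 23.70 ✓; ∠(MV, VR) = 90.00° ✓; |VR| = 6.700 ✗.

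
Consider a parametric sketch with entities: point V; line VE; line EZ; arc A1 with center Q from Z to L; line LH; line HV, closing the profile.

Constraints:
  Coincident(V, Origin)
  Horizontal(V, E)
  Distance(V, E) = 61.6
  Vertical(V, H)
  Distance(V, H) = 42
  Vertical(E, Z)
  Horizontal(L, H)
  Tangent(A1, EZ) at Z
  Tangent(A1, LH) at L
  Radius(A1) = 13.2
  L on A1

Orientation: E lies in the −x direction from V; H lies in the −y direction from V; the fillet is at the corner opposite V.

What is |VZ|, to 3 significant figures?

68.0

V is at the origin; VE is horizontal with |VE| = 61.6 and E on the −x side, so E = (-61.6, 0.00). V and H share the same x with |VH| = 42.0 and H on the −y side, so H = (0.00, -42.0). The virtual corner opposite V is at (-61.6, -42.0). The tangent condition forces QZ to be normal to EZ and the tangent condition forces QL to be normal to LH, with radius 13.2, so the center Q sits 13.2 in from both sides at Q = (-48.4, -28.8). That places the tangent points at Z = (-61.6, -28.8) on EZ and L = (-48.4, -42.0) on LH. Then |VZ| = |Z − V| = 68.0.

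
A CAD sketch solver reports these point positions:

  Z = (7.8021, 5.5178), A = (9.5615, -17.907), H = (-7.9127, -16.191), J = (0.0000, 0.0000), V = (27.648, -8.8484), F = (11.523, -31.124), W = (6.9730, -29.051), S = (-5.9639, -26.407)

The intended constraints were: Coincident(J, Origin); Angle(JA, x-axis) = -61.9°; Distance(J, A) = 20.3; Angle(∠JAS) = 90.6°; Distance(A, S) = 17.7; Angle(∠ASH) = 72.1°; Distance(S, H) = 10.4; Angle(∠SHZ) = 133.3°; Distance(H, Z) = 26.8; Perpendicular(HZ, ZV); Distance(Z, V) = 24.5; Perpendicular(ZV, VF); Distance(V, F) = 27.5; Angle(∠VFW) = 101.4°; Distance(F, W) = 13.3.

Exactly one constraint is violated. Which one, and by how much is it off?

Distance(F, W) = 13.3 — off by 8.30.

J = (0.00, 0.00) ✓; JA at -61.90° ✓; |JA| = 20.30 ✓; ∠JAS = 90.60° ✓; |AS| = 17.70 ✓; ∠ASH = 72.10° ✓; |SH| = 10.40 ✓; ∠SHZ = 133.3° ✓; |HZ| = 26.80 ✓; ∠(HZ, ZV) = 90.00° ✓; |ZV| = 24.50 ✓; ∠(ZV, VF) = 90.00° ✓; |VF| = 27.50 ✓; ∠VFW = 101.4° ✓; |FW| = 5.000 ✗.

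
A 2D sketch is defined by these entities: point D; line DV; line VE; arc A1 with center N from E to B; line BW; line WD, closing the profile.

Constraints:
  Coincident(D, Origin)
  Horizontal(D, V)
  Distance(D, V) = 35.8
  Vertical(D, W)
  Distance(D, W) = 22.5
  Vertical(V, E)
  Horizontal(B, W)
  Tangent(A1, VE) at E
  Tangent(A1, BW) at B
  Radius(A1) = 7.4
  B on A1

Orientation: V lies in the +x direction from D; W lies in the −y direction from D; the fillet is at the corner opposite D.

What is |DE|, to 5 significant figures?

38.854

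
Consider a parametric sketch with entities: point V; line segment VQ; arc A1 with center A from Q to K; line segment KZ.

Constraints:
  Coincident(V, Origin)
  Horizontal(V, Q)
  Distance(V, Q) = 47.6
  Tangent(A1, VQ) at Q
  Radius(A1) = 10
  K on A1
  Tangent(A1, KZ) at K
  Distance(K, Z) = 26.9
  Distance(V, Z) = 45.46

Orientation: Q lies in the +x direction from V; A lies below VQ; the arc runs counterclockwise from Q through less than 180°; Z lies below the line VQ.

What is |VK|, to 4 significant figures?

38.66

Checks: |AK| = 10.00 ✓; ∠(AK, KZ) = 90.00° ✓; |KZ| = 26.90 ✓; |VZ| = 45.46 ✓.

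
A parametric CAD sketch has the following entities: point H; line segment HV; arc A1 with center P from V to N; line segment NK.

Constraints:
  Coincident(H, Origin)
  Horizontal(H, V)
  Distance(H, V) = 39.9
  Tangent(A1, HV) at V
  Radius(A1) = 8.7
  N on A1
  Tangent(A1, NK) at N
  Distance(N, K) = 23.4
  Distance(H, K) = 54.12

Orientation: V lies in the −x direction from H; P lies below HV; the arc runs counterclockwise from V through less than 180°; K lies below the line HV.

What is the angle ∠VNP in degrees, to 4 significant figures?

37.77°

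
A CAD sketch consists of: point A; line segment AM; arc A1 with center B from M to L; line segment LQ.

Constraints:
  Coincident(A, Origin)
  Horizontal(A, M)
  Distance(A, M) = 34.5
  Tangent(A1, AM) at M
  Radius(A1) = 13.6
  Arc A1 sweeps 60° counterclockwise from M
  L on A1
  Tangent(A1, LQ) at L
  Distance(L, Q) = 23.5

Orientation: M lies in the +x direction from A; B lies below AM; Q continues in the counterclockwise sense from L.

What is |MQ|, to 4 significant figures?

35.93

On A1, M sits at bearing 90° from B; a 60° counterclockwise sweep puts L at bearing 150°, so L = B + 13.6·(cos 150°, sin 150°) = (22.72, -6.800). Since A1 is tangent to LQ there, BL ⟂ LQ, so LQ runs along (−sin 150°, cos 150°); with |LQ| = 23.5, Q = (10.97, -27.15). Then |MQ| = |Q − M| = 35.93.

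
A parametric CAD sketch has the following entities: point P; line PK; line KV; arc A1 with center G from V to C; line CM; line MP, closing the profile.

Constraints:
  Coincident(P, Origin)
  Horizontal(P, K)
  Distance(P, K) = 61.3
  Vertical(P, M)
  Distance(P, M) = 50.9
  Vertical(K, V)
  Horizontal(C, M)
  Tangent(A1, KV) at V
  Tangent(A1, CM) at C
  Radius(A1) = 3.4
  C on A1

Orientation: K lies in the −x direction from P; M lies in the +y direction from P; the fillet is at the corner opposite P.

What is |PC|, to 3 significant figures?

77.1

P is at the origin; PK is horizontal with |PK| = 61.3 and K on the −x side, so K = (-61.3, 0.00). PM is vertical with |PM| = 50.9 and M on the +y side, so M = (0.00, 50.9). The virtual corner opposite P is at (-61.3, 50.9). Tangency of A1 to KV means the radius GV is perpendicular to KV and A1 meets CM tangentially, so GC is at right angles to CM, with radius 3.4, so the center G sits 3.4 in from both sides at G = (-57.9, 47.5). That places the tangent points at V = (-61.3, 47.5) on KV and C = (-57.9, 50.9) on CM. Then |PC| = |C − P| = 77.1.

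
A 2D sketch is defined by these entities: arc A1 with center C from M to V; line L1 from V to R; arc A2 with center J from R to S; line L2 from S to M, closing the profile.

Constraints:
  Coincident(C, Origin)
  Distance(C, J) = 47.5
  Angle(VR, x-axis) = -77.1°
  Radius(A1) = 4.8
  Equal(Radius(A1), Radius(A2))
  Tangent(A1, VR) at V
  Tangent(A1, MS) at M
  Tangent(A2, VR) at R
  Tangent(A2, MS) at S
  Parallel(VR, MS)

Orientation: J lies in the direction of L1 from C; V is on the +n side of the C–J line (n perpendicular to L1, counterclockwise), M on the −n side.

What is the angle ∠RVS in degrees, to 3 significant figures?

11.4°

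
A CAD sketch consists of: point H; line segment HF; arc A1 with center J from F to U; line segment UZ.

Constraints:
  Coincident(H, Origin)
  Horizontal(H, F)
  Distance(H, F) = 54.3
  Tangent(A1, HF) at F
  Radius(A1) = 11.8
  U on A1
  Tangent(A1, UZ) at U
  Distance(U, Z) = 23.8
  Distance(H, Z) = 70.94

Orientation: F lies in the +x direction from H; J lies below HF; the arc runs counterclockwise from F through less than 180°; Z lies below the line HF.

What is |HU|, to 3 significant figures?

49.0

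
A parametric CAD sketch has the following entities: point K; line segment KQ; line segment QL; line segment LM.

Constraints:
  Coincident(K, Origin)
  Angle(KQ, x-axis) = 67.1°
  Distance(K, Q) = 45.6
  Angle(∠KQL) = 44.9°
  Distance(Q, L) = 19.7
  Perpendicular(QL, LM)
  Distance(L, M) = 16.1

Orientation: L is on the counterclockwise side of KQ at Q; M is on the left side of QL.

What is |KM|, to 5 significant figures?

20.435

K is at the origin; KQ runs at 67.1° with length 45.6, so Q = 45.6·(cos 67.1°, sin 67.1°) = (17.744, 42.006). ∠KQL = 44.9°, so QL runs at 67.1° + (180° − 44.9°) = 202.20° from the x-axis; with |QL| = 19.7, L = Q + 19.7·(cos 202.20°, sin 202.20°) = (-0.49560, 34.563). The perpendicularity gives LM at right angles to QL; with |LM| = 16.1 on the left of QL, M = L + 16.1·(0.37784, -0.92587) = (5.5876, 19.656). Then |KM| = |M − K| = 20.435.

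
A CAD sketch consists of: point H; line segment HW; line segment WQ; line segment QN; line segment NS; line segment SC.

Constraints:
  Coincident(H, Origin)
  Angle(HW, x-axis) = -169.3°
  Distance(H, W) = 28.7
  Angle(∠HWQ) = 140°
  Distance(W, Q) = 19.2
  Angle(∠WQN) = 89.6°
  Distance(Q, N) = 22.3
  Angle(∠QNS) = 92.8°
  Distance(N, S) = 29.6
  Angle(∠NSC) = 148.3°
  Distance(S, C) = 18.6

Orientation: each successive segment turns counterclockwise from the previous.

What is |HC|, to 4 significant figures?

6.229

H is at the origin; HW runs at -169.3° with length 28.7, so W = (-28.20, -5.329). ∠HWQ = 140.0° gives WQ at -129.3° from the x-axis; with |WQ| = 19.2, Q = (-40.36, -20.19). ∠WQN = 89.6° gives QN at -38.90° from the x-axis; with |QN| = 22.3, N = (-23.01, -34.19). ∠QNS = 92.8° gives NS at 48.30° from the x-axis; with |NS| = 29.6, S = (-3.316, -12.09). ∠NSC = 148.3° gives SC at 80.00° from the x-axis; with |SC| = 18.6, C = (-0.08640, 6.228). Then |HC| = |C − H| = 6.229.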